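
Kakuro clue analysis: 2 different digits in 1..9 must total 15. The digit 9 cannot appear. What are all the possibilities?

{7,8}

2 distinct digits from 1–9 sum between 3 and 17.
Dropping sets that contain 9.
Only one set works: {7,8}.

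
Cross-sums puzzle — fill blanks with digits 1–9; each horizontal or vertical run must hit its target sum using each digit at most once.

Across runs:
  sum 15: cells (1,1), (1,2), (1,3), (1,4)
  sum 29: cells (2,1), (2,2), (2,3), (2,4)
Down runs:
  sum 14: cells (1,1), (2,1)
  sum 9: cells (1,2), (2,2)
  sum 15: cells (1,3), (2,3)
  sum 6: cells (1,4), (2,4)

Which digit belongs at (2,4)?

29 in 4 cells must be {5,7,8,9}.
Only 5 fits (2,4) under both its across sum 29 and down sum 6.

5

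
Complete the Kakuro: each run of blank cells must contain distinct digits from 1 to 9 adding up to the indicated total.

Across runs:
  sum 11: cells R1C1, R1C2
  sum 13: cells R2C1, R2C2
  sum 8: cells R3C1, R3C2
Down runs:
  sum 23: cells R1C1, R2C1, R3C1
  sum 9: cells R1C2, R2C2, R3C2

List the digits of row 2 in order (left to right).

23 in 3 cells must be {6,8,9}.
The 8 across and the 23 down share only 6, so R3C1 = 6.
R3C2 = 8 − 6 = 2 completes the 8 across.
Nothing is forced directly, so branch on R1C1, whose candidates are 8 or 9. If R1C1 = 9: then R1C2 would have to be in {2} for the 11 across but in {1,3,4,6} for the 9 down — contradiction. So R1C1 = 8.
R1C2 = 11 − 8 = 3 completes the 11 across.
R2C1 = 23 − 14 = 9 completes the 23 down.
R2C2 = 13 − 9 = 4 completes the 13 across.

9 4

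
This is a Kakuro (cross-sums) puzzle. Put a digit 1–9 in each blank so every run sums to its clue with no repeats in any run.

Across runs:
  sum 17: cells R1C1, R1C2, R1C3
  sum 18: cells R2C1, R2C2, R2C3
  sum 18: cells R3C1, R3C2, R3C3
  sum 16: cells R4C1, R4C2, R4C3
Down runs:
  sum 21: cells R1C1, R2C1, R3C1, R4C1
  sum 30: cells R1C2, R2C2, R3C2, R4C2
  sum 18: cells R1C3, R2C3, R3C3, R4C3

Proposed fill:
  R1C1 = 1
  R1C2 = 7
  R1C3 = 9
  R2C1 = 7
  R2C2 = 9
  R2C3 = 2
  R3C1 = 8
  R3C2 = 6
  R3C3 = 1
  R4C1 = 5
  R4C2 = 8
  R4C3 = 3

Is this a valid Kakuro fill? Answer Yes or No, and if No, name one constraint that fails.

No — the across run R3C1–R3C3 sums to 15, not 18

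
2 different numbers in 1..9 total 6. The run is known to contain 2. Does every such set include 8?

The only way to make 6 from 2 distinct digits under that restriction is {2,4}, which does not contain 8.

No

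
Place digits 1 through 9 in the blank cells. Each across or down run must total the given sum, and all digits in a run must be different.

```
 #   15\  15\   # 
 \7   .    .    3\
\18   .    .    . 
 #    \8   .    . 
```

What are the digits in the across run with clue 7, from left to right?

6 1

3 in 2 cells must be {1,2}.
The 7 across and the 15 down share only 6, so R1C1 = 6.
R1C2 = 7 − 6 = 1 completes the 7 across.
R2C1 = 15 − 6 = 9 completes the 15 down.
No cell is forced outright now. R2C3 can only be 1 or 2 (the digits allowed by both its 18 across and its 3 down). If R2C3 = 2: then R2C2 would have to be in {7} for the 18 across but in {5,6,8,9} for the 15 down — contradiction. So R2C3 = 1.
R2C2 = 18 − 10 = 8 completes the 18 across.
R3C2 = 15 − 9 = 6 completes the 15 down.
R3C3 = 8 − 6 = 2 completes the 8 across.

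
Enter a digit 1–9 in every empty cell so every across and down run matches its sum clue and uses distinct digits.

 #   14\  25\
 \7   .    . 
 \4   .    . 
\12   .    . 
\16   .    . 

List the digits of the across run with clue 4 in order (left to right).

1 3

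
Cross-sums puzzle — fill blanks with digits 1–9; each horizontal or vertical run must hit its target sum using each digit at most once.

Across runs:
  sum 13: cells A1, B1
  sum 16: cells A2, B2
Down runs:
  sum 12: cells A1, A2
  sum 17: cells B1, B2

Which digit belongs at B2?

16 in 2 cells must be {7,9}; 17 in 2 cells must be {8,9}.
The 16 across and the 17 down share only 9, so B2 = 9.
B1 = 17 − 9 = 8 completes the 17 down.
A2 = 16 − 9 = 7 completes the 16 across.
A1 = 13 − 8 = 5 completes the 13 across.

9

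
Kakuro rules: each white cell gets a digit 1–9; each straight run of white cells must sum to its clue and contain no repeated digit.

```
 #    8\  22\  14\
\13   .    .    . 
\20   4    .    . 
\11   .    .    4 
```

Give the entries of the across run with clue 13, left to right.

Given what's placed, R3C1 must be 1 to fit the 11 across and 8 down.
R3C2 = 11 − 5 = 6 completes the 11 across.
R1C1 = 8 − 5 = 3 completes the 8 down.
R1C2 = 9: the only remaining digit allowed by both the 13 across and the 22 down.
R1C3 = 13 − 12 = 1 completes the 13 across.
R2C2 = 22 − 15 = 7 completes the 22 down.
R2C3 = 20 − 11 = 9 completes the 20 across.

3, 9, 1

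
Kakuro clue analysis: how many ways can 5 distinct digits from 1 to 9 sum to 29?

5 distinct digits from 1–9 sum between 15 and 35.

8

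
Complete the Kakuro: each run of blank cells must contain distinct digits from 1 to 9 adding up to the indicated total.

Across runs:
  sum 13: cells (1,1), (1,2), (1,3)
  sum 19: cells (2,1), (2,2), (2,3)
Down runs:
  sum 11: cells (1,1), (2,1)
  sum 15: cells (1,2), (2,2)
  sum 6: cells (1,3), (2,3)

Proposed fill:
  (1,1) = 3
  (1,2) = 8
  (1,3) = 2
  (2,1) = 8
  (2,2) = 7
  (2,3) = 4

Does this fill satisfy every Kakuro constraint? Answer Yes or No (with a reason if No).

Across: 3+8+2=13; 8+7+4=19. Down: 3+8=11; 8+7=15; 2+4=6. No digit repeats within any run.

Yes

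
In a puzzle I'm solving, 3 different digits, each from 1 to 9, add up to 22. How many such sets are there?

2

3 distinct digits from 1–9 sum between 6 and 24.
Enumerating: {5,8,9}, {6,7,9}.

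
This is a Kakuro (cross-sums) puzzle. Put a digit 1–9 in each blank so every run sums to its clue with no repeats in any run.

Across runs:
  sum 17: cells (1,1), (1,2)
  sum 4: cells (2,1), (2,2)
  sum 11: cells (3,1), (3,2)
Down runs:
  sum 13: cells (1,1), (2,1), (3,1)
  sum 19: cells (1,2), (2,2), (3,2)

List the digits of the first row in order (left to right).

8 9

17 in 2 cells must be {8,9}; 4 in 2 cells must be {1,3}.
The 4 across and the 19 down share only 3, so (2,2) = 3.
Given what's placed, (1,2) must be 9 to fit the 17 across and 19 down.
(2,1) = 4 − 3 = 1 completes the 4 across.
(3,2) = 19 − 12 = 7 completes the 19 down.
(1,1) = 17 − 9 = 8 completes the 17 across.
(3,1) = 11 − 7 = 4 completes the 11 across.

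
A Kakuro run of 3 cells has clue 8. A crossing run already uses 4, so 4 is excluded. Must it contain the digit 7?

No

The only way to make 8 from 3 distinct digits under that restriction is {1,2,5}, which does not contain 7.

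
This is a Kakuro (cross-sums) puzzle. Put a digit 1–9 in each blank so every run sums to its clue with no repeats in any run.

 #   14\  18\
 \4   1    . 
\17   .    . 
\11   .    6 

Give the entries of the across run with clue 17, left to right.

4 in 2 cells must be {1,3}; 17 in 2 cells must be {8,9}.
R1C2 = 4 − 1 = 3 completes the 4 across.
R2C2 = 18 − 9 = 9 completes the 18 down.
R3C1 = 11 − 6 = 5 completes the 11 across.
R2C1 = 17 − 9 = 8 completes the 17 across.

8 9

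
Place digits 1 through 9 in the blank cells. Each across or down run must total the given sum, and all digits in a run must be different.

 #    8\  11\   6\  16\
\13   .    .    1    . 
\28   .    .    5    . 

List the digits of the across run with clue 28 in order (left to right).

16 in 2 cells must be {7,9}.
R1C4 = 7: the only remaining digit allowed by both the 13 across and the 16 down.
Given what's placed, R2C1 must be 6 to fit the 28 across and 8 down.
R2C4 = 16 − 7 = 9 completes the 16 down.
R1C1 = 8 − 6 = 2 completes the 8 down.
R1C2 = 13 − 10 = 3 completes the 13 across.
R2C2 = 28 − 20 = 8 completes the 28 across.

6, 8, 5, 9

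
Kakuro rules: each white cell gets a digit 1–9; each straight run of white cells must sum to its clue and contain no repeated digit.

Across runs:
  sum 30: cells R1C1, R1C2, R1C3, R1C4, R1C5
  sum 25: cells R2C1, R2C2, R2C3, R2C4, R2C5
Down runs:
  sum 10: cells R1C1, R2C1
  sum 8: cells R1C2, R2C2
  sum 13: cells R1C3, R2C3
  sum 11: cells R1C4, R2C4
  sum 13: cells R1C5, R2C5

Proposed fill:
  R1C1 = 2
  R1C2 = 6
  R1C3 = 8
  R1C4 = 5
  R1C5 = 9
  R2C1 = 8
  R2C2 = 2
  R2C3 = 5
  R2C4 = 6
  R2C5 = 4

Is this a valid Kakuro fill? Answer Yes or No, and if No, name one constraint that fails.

Yes

Across: 2+6+8+5+9=30; 8+2+5+6+4=25. Down: 2+8=10; 6+2=8; 8+5=13; 5+6=11; 9+4=13. No digit repeats within any run.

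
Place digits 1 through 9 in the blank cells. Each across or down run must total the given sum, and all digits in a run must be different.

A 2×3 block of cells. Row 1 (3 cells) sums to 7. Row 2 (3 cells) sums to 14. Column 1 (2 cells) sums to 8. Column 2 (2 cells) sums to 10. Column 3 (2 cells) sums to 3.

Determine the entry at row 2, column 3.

1

7 in 3 cells must be {1,2,4}; 3 in 2 cells must be {1,2}.
Nothing is forced directly, so branch on (1,1), whose candidates are 1 or 2. If (1,1) = 2: that forces (1,3) = 1, (2,1) = 6, after which (2,3) would have to be in {1,3,5,7} for the 14 across but in {2} for the 3 down — contradiction. So (1,1) = 1.
Given what's placed, (1,3) must be 2 to fit the 7 across and 3 down.
(2,1) = 8 − 1 = 7 completes the 8 down.
(2,3) = 3 − 2 = 1 completes the 3 down.
(1,2) = 7 − 3 = 4 completes the 7 across.
(2,2) = 14 − 8 = 6 completes the 14 across.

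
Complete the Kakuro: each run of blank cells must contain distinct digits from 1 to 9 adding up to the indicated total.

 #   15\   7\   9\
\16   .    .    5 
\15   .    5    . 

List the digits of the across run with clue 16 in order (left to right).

9, 2, 5

R1C2 = 7 − 5 = 2 completes the 7 down.
R2C3 = 9 − 5 = 4 completes the 9 down.
R1C1 = 16 − 7 = 9 completes the 16 across.
R2C1 = 15 − 9 = 6 completes the 15 across.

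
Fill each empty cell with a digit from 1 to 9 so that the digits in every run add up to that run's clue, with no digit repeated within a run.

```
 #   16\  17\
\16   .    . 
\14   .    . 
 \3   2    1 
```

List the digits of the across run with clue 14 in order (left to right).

5, 9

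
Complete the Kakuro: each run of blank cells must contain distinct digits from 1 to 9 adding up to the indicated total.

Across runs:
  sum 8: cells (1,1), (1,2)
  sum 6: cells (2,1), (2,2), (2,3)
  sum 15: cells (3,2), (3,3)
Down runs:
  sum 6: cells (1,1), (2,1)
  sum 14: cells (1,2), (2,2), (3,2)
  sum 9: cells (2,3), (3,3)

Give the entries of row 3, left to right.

6 in 3 cells must be {1,2,3}.
Nothing is forced directly, so branch on (2,1), whose candidates are 1 or 2. If (2,1) = 2: then (1,1) would have to be in {1,2,3,5,6,7} for the 8 across but in {4} for the 6 down — contradiction. So (2,1) = 1.
(1,1) = 6 − 1 = 5 completes the 6 down.
(1,2) = 8 − 5 = 3 completes the 8 across.
(2,2) = 2: the only remaining digit allowed by both the 6 across and the 14 down.
(2,3) = 6 − 3 = 3 completes the 6 across.
(3,2) = 14 − 5 = 9 completes the 14 down.
(3,3) = 15 − 9 = 6 completes the 15 across.

9, 6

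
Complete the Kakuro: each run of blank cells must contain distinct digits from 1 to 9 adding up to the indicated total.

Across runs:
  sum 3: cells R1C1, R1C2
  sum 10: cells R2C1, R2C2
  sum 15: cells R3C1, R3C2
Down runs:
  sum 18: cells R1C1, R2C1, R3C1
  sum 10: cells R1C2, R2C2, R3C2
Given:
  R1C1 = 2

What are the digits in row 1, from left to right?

3 in 2 cells must be {1,2}.
R1C2 = 3 − 2 = 1 completes the 3 across.
Nothing is forced directly, so branch on R2C1, whose candidates are 7 or 9. If R2C1 = 9: then R2C2 would have to be in {1} for the 10 across but in {2,3,4,5,6,7} for the 10 down — contradiction. So R2C1 = 7.
R2C2 = 10 − 7 = 3 completes the 10 across.
R3C1 = 18 − 9 = 9 completes the 18 down.
R3C2 = 15 − 9 = 6 completes the 15 across.

2, 1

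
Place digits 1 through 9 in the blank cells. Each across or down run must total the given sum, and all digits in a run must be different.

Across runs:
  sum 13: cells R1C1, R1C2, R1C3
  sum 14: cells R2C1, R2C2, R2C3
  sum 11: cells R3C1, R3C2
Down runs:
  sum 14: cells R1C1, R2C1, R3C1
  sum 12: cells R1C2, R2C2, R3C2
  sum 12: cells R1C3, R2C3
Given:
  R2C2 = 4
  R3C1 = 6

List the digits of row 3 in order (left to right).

6, 5

R3C2 = 11 − 6 = 5 completes the 11 across.
R1C2 = 12 − 9 = 3 completes the 12 down.
R1C1 = 1: the only remaining digit allowed by both the 13 across and the 14 down.
R1C3 = 13 − 4 = 9 completes the 13 across.
R2C1 = 14 − 7 = 7 completes the 14 down.
R2C3 = 14 − 11 = 3 completes the 14 across.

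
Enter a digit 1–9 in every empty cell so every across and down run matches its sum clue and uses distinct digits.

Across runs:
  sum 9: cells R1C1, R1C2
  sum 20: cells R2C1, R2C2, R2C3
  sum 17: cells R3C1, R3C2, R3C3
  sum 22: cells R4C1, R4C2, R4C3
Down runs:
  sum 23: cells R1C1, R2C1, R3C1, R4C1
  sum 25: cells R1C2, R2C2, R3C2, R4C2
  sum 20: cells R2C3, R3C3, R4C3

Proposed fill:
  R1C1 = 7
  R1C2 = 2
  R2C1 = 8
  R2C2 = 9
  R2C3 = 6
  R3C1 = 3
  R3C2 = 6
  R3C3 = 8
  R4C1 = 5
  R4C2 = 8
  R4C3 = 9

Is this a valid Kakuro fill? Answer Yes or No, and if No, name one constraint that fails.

No — the across run R2C1–R2C3 sums to 23, not 20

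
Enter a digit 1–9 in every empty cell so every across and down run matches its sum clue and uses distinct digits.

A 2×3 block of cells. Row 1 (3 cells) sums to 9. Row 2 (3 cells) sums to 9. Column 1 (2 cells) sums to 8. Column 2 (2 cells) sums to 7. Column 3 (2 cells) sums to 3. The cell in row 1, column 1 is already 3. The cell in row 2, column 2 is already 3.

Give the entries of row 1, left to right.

3, 4, 2

3 in 2 cells must be {1,2}.
(1,2) = 7 − 3 = 4 completes the 7 down.
(1,3) = 9 − 7 = 2 completes the 9 across.
(2,1) = 8 − 3 = 5 completes the 8 down.
(2,3) = 9 − 8 = 1 completes the 9 across.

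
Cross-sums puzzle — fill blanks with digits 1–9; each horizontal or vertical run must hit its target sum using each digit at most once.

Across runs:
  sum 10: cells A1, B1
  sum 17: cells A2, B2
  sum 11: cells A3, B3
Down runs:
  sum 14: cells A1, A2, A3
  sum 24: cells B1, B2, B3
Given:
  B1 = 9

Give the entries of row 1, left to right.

1 9

17 in 2 cells must be {8,9}; 24 in 3 cells must be {7,8,9}.
A1 = 10 − 9 = 1 completes the 10 across.
Given what's placed, B2 must be 8 to fit the 17 across and 24 down.
B3 = 24 − 17 = 7 completes the 24 down.
A2 = 17 − 8 = 9 completes the 17 across.
A3 = 11 − 7 = 4 completes the 11 across.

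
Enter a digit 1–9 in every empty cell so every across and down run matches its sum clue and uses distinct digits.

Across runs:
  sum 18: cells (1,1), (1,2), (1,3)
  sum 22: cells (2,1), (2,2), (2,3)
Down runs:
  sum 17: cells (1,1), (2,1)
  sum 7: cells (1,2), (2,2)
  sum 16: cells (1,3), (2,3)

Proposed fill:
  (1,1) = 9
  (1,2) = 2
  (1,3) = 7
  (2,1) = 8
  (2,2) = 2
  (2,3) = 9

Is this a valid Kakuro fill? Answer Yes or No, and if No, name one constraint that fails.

No — the down run (1,2)–(2,2) sums to 4, not 7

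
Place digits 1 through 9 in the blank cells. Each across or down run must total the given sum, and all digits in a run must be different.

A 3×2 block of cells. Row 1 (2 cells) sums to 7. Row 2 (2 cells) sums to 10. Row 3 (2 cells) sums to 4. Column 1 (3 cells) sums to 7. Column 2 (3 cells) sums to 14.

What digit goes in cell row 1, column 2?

5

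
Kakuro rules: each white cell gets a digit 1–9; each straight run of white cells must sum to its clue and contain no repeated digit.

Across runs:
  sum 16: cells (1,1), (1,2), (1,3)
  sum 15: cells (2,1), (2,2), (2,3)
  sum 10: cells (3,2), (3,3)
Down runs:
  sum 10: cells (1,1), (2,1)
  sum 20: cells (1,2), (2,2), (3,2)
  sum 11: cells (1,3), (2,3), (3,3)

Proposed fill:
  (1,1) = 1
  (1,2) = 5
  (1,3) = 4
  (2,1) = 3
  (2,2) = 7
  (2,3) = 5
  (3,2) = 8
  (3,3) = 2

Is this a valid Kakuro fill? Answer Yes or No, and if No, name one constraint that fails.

No — the down run (1,1)–(2,1) sums to 4, not 10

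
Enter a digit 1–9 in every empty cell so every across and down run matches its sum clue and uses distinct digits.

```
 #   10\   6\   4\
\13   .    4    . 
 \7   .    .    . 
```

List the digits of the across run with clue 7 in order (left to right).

7 in 3 cells must be {1,2,4}; 4 in 2 cells must be {1,3}.
R2C2 = 6 − 4 = 2 completes the 6 down.
Given what's placed, R2C3 must be 1 to fit the 7 across and 4 down.
R1C3 = 4 − 1 = 3 completes the 4 down.
R2C1 = 7 − 3 = 4 completes the 7 across.
R1C1 = 13 − 7 = 6 completes the 13 across.

4 2 1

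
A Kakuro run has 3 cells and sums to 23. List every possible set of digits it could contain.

3 distinct digits from 1–9 sum between 6 and 24.
Only one set works: {6,8,9}.

{6,8,9}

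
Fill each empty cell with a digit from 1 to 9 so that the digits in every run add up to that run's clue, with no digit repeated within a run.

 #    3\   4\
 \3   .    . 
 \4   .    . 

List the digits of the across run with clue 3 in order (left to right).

3 in 2 cells must be {1,2}; 4 in 2 cells must be {1,3}.
The 3 across and the 4 down share only 1, so R1C2 = 1.
The 4 across and the 3 down share only 1, so R2C1 = 1.
R2C2 = 4 − 1 = 3 completes the 4 across.
R1C1 = 3 − 1 = 2 completes the 3 across.

2 1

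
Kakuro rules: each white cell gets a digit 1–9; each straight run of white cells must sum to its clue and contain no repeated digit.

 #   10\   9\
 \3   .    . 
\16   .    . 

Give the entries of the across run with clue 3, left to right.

3 in 2 cells must be {1,2}; 16 in 2 cells must be {7,9}.
The 16 across and the 9 down share only 7, so R2C2 = 7.
R1C2 = 9 − 7 = 2 completes the 9 down.
R2C1 = 16 − 7 = 9 completes the 16 across.
R1C1 = 3 − 2 = 1 completes the 3 across.

1, 2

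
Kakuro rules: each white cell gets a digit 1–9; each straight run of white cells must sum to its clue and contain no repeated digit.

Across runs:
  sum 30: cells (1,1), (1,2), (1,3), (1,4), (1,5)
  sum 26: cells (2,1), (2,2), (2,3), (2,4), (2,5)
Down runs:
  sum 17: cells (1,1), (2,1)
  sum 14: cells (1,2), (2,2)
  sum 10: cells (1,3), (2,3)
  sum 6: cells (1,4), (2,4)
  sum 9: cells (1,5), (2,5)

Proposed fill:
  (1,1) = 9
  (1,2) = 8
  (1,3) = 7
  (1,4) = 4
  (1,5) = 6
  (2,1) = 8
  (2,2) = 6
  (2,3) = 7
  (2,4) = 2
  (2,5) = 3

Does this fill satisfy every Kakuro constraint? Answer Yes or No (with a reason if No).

No — the down run (1,3)–(2,3) sums to 14, not 10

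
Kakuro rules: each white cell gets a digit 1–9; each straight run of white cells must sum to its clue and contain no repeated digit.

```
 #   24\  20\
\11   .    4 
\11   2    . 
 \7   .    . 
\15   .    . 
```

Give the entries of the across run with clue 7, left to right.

R1C1 = 11 − 4 = 7 completes the 11 across.
R2C2 = 11 − 2 = 9 completes the 11 across.
R3C1 = 6: the only remaining digit allowed by both the 7 across and the 24 down.
R3C2 = 7 − 6 = 1 completes the 7 across.
R4C1 = 24 − 15 = 9 completes the 24 down.
R4C2 = 15 − 9 = 6 completes the 15 across.

6, 1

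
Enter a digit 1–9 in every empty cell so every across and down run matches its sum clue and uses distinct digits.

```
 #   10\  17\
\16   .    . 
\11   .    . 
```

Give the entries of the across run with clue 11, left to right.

16 in 2 cells must be {7,9}; 17 in 2 cells must be {8,9}.
The 16 across and the 17 down share only 9, so R1C2 = 9.
R2C2 = 17 − 9 = 8 completes the 17 down.
R1C1 = 16 − 9 = 7 completes the 16 across.
R2C1 = 11 − 8 = 3 completes the 11 across.

3 8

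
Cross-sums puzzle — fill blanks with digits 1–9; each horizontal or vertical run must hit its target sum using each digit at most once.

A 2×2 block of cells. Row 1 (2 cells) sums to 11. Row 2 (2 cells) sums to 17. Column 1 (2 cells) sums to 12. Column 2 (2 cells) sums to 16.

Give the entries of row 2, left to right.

8, 9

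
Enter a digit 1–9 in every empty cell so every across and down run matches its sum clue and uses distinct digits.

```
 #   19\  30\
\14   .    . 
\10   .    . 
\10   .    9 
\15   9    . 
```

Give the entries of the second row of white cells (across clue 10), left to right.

3, 7

30 in 4 cells must be {6,7,8,9}.
R3C1 = 10 − 9 = 1 completes the 10 across.
R4C2 = 15 − 9 = 6 completes the 15 across.
R1C2 = 8: the only remaining digit allowed by both the 14 across and the 30 down.
R2C2 = 30 − 23 = 7 completes the 30 down.
R1C1 = 14 − 8 = 6 completes the 14 across.
R2C1 = 10 − 7 = 3 completes the 10 across.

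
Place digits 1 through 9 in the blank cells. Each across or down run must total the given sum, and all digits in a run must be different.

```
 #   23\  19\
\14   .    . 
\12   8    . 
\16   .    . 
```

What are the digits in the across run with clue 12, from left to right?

8 4

16 in 2 cells must be {7,9}; 23 in 3 cells must be {6,8,9}.
R2C2 = 12 − 8 = 4 completes the 12 across.
Given what's placed, R3C1 must be 9 to fit the 16 across and 23 down.
R3C2 = 16 − 9 = 7 completes the 16 across.
R1C1 = 23 − 17 = 6 completes the 23 down.
R1C2 = 14 − 6 = 8 completes the 14 across.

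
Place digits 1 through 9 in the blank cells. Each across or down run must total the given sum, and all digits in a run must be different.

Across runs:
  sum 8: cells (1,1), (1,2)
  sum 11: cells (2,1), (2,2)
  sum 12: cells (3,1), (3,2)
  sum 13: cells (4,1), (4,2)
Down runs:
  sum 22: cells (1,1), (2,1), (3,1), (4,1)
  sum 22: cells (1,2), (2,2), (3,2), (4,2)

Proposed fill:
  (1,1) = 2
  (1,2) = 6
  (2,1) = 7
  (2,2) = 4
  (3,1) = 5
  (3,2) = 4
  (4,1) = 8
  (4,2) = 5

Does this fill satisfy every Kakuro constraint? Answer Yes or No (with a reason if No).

No — the down run (1,2)–(4,2) sums to 19, not 22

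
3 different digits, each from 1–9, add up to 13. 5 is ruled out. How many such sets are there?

3 distinct digits from 1–9 sum between 6 and 24.
Dropping sets that contain 5.
Enumerating: {1,3,9}, {1,4,8}, {2,3,8}, {2,4,7}, {3,4,6}.

5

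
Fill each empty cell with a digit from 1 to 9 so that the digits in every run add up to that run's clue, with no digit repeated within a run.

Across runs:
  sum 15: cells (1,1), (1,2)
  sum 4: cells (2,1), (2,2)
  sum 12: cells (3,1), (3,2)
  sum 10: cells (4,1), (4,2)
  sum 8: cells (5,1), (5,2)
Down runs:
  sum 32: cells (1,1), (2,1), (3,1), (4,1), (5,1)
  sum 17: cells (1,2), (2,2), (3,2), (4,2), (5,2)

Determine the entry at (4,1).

8

4 in 2 cells must be {1,3}.
Only 3 fits (2,1) under both its across sum 4 and down sum 32.
(2,2) = 4 − 3 = 1 completes the 4 across.
Nothing is forced directly, so branch on (5,1), whose candidates are 5 or 7. If (5,1) = 7: then (5,2) would have to be in {1} for the 8 across but in {2,3,4,5,6,7} for the 17 down — contradiction. So (5,1) = 5.
(5,2) = 8 − 5 = 3 completes the 8 across.
No cell is forced outright now. (1,2) can only be 6 or 7 (the digits allowed by both its 15 across and its 17 down). If (1,2) = 7: that forces (1,1) = 8, (3,2) = 4, (4,2) = 2, after which (3,1) would have to be in {8} for the 12 across but in {7,9} for the 32 down — contradiction. So (1,2) = 6.
(1,1) = 15 − 6 = 9 completes the 15 across.
Given what's placed, (3,2) must be 5 to fit the 12 across and 17 down.
(4,2) = 17 − 15 = 2 completes the 17 down.
(3,1) = 12 − 5 = 7 completes the 12 across.
(4,1) = 10 − 2 = 8 completes the 10 across.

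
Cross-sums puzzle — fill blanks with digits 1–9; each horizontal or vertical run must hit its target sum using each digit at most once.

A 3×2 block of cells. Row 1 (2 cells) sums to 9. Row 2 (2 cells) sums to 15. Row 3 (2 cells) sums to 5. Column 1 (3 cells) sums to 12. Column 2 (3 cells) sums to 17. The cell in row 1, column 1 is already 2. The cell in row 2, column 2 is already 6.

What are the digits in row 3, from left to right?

1 4

(1,2) = 9 − 2 = 7 completes the 9 across.
(2,1) = 15 − 6 = 9 completes the 15 across.
(3,1) = 12 − 11 = 1 completes the 12 down.
(3,2) = 5 − 1 = 4 completes the 5 across.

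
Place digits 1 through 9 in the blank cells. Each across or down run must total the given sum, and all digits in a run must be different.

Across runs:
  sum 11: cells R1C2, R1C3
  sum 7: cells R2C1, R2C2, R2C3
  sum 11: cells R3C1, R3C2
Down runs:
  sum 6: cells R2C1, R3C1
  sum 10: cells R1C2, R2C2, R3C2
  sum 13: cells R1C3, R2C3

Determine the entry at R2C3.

4

7 in 3 cells must be {1,2,4}.
The 7 across and the 13 down share only 4, so R2C3 = 4.
R1C3 = 13 − 4 = 9 completes the 13 down.
R1C2 = 11 − 9 = 2 completes the 11 across.
R2C2 = 1: the only remaining digit allowed by both the 7 across and the 10 down.
R3C2 = 10 − 3 = 7 completes the 10 down.
R2C1 = 7 − 5 = 2 completes the 7 across.
R3C1 = 11 − 7 = 4 completes the 11 across.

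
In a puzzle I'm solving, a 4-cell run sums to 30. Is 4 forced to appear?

No

The only way to make 30 from 4 distinct digits is {6,7,8,9}, which does not contain 4.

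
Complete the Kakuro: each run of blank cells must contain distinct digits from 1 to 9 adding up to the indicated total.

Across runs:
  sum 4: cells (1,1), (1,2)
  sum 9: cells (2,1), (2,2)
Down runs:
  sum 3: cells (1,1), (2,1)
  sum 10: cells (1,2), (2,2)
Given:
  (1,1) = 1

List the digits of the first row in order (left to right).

4 in 2 cells must be {1,3}; 3 in 2 cells must be {1,2}.
(1,2) = 4 − 1 = 3 completes the 4 across.
(2,1) = 3 − 1 = 2 completes the 3 down.
(2,2) = 9 − 2 = 7 completes the 9 across.

1, 3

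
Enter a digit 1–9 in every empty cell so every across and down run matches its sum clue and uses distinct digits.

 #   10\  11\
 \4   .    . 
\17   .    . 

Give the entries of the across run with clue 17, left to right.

9, 8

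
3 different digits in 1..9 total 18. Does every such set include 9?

Counterexample: {3,7,8} sums to 18 without using 9.

No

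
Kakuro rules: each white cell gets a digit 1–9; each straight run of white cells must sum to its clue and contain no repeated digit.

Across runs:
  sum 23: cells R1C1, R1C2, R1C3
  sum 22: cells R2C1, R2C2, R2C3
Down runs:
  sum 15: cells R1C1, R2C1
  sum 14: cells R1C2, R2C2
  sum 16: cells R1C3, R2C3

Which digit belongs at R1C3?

23 in 3 cells must be {6,8,9}; 16 in 2 cells must be {7,9}.
The 23 across and the 16 down share only 9, so R1C3 = 9.
R2C3 = 16 − 9 = 7 completes the 16 down.
Nothing is forced directly, so branch on R2C1, whose candidates are 6 or 9. If R2C1 = 6: then R1C1 would have to be in {6,8} for the 23 across but in {9} for the 15 down — contradiction. So R2C1 = 9.
R1C1 = 15 − 9 = 6 completes the 15 down.
R1C2 = 23 − 15 = 8 completes the 23 across.
R2C2 = 22 − 16 = 6 completes the 22 across.

9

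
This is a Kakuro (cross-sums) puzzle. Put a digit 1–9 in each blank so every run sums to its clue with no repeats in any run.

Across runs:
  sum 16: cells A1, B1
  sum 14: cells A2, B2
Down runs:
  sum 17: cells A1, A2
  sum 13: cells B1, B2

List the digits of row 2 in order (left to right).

8 6

16 in 2 cells must be {7,9}; 17 in 2 cells must be {8,9}.
The 16 across and the 17 down share only 9, so A1 = 9.
B1 = 16 − 9 = 7 completes the 16 across.
A2 = 17 − 9 = 8 completes the 17 down.
B2 = 14 − 8 = 6 completes the 14 across.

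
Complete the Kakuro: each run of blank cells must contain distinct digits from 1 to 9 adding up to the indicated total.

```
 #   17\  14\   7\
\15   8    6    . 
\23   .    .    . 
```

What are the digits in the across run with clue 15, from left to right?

23 in 3 cells must be {6,8,9}; 17 in 2 cells must be {8,9}.
R1C3 = 15 − 14 = 1 completes the 15 across.
R2C1 = 17 − 8 = 9 completes the 17 down.
R2C2 = 14 − 6 = 8 completes the 14 down.
R2C3 = 23 − 17 = 6 completes the 23 across.

8 6 1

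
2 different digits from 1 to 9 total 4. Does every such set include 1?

Yes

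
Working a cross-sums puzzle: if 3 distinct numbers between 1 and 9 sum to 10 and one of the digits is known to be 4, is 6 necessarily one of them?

No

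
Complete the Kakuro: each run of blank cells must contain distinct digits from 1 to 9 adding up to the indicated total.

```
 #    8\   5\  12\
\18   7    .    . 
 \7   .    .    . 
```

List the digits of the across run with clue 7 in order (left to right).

1 2 4

7 in 3 cells must be {1,2,4}.
R2C1 = 8 − 7 = 1 completes the 8 down.
Given what's placed, R2C3 must be 4 to fit the 7 across and 12 down.
R1C3 = 12 − 4 = 8 completes the 12 down.
R2C2 = 7 − 5 = 2 completes the 7 across.
R1C2 = 18 − 15 = 3 completes the 18 across.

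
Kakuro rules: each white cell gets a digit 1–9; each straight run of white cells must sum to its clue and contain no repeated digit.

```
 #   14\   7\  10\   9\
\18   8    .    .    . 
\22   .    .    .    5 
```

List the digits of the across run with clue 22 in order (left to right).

6, 2, 9, 5

R1C4 = 9 − 5 = 4 completes the 9 down.
R2C1 = 14 − 8 = 6 completes the 14 down.
R1C3 = 1: the only remaining digit allowed by both the 18 across and the 10 down.
R2C3 = 10 − 1 = 9 completes the 10 down.
R1C2 = 18 − 13 = 5 completes the 18 across.
R2C2 = 22 − 20 = 2 completes the 22 across.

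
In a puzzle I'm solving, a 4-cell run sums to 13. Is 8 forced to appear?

Counterexample: {1,2,3,7} sums to 13 without using 8.

No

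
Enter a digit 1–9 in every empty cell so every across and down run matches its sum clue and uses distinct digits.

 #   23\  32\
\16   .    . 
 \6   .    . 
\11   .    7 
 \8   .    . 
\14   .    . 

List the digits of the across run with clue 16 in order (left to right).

16 in 2 cells must be {7,9}.
R1C2 = 9: the only remaining digit allowed by both the 16 across and the 32 down.
R3C1 = 11 − 7 = 4 completes the 11 across.
R1C1 = 16 − 9 = 7 completes the 16 across.

7 9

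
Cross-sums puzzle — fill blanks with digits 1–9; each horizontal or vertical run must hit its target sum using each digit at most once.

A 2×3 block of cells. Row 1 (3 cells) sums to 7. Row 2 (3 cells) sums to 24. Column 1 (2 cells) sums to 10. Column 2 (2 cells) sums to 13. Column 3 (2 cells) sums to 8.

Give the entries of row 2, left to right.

7 in 3 cells must be {1,2,4}; 24 in 3 cells must be {7,8,9}.
The 7 across and the 13 down share only 4, so (1,2) = 4.
(2,2) = 13 − 4 = 9 completes the 13 down.
Given what's placed, (2,3) must be 7 to fit the 24 across and 8 down.
(1,3) = 8 − 7 = 1 completes the 8 down.
(2,1) = 24 − 16 = 8 completes the 24 across.
(1,1) = 7 − 5 = 2 completes the 7 across.

8 9 7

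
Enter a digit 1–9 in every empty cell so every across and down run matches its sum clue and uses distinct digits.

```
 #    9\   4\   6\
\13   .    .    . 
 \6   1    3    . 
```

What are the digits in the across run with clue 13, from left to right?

8 1 4

6 in 3 cells must be {1,2,3}; 4 in 2 cells must be {1,3}.
R1C1 = 9 − 1 = 8 completes the 9 down.
R1C2 = 4 − 3 = 1 completes the 4 down.
R1C3 = 13 − 9 = 4 completes the 13 across.
R2C3 = 6 − 4 = 2 completes the 6 across.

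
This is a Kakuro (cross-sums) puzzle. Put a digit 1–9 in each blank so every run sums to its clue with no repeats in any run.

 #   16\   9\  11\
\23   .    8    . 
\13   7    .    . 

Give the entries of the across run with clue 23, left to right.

9, 8, 6

23 in 3 cells must be {6,8,9}; 16 in 2 cells must be {7,9}.
R1C1 = 16 − 7 = 9 completes the 16 down.
R1C3 = 23 − 17 = 6 completes the 23 across.
R2C2 = 9 − 8 = 1 completes the 9 down.
R2C3 = 13 − 8 = 5 completes the 13 across.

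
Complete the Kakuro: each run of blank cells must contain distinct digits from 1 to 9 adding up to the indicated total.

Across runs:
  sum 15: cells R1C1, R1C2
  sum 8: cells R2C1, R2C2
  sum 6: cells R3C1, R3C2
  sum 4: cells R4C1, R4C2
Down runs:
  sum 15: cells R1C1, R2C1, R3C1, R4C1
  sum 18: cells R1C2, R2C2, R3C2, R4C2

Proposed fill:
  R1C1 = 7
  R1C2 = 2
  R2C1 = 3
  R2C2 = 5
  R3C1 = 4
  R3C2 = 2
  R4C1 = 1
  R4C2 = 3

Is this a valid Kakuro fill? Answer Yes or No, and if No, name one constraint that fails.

No — the down run R1C2–R4C2 sums to 12, not 18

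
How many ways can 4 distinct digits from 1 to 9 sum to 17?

9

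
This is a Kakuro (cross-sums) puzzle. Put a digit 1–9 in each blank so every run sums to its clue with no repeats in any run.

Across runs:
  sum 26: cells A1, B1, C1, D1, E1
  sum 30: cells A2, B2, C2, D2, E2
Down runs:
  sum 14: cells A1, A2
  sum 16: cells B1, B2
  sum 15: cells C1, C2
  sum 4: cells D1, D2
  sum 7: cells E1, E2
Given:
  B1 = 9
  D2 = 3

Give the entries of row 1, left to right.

8 9 6 1 2

16 in 2 cells must be {7,9}; 4 in 2 cells must be {1,3}.
D1 = 4 − 3 = 1 completes the 4 down.
B2 = 16 − 9 = 7 completes the 16 down.
Nothing is forced directly, so branch on C2, whose candidates are 6 or 9. If C2 = 6: then C1 would have to be in {2,3,4,5,6,7,8} for the 26 across but in {9} for the 15 down — contradiction. So C2 = 9.
C1 = 15 − 9 = 6 completes the 15 down.
A1 = 8: the only remaining digit allowed by both the 26 across and the 14 down.
E1 = 26 − 24 = 2 completes the 26 across.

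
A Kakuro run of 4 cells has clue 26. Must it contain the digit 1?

No

Counterexample: {2,7,8,9} sums to 26 without using 1.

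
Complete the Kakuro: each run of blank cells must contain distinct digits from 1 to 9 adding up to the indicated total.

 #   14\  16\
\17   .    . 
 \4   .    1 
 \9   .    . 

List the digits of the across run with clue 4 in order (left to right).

3 1

17 in 2 cells must be {8,9}; 4 in 2 cells must be {1,3}.
R2C1 = 4 − 1 = 3 completes the 4 across.
R1C1 = 9: the only remaining digit allowed by both the 17 across and the 14 down.
R1C2 = 17 − 9 = 8 completes the 17 across.
R3C1 = 14 − 12 = 2 completes the 14 down.
R3C2 = 9 − 2 = 7 completes the 9 across.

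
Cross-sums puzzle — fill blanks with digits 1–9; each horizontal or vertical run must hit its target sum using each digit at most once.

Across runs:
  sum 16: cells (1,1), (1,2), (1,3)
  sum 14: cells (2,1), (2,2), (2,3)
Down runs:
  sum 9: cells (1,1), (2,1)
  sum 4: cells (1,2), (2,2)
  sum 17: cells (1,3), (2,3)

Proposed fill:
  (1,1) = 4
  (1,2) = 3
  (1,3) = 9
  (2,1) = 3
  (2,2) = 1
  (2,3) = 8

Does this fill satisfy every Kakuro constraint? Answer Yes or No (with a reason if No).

No — the across run (2,1)–(2,3) sums to 12, not 14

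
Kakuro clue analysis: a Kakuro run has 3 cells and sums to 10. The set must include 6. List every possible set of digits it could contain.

{1,3,6}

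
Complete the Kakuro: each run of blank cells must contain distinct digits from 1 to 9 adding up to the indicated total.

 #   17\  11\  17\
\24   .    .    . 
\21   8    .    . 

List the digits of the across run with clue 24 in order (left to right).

9, 7, 8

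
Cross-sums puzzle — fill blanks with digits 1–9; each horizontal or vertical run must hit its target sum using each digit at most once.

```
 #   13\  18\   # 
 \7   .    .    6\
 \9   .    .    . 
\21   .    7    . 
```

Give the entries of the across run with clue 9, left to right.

3, 5, 1

Given what's placed, R3C3 must be 5 to fit the 21 across and 6 down.
R2C3 = 6 − 5 = 1 completes the 6 down.
R3C1 = 21 − 12 = 9 completes the 21 across.
R2C1 = 3: the only remaining digit allowed by both the 9 across and the 13 down.
R2C2 = 9 − 4 = 5 completes the 9 across.
R1C1 = 13 − 12 = 1 completes the 13 down.
R1C2 = 7 − 1 = 6 completes the 7 across.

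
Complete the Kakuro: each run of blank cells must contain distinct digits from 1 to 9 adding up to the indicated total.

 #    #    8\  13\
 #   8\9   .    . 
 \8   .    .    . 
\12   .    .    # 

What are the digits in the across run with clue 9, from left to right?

1 8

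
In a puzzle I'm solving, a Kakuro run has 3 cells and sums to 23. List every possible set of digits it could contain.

3 distinct digits from 1–9 sum between 6 and 24.
Only one set works: {6,8,9}.

{6,8,9}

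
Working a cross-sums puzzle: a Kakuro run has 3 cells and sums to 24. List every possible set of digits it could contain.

{7,8,9}

3 distinct digits from 1–9 sum between 6 and 24.
Only one set works: {7,8,9}.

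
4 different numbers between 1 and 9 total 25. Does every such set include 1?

Counterexample: {2,6,8,9} sums to 25 without using 1.

No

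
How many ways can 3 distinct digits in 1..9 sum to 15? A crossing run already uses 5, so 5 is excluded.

3 distinct digits from 1–9 sum between 6 and 24.
Dropping sets that contain 5.
Enumerating: {1,6,8}, {2,4,9}, {2,6,7}, {3,4,8}.

4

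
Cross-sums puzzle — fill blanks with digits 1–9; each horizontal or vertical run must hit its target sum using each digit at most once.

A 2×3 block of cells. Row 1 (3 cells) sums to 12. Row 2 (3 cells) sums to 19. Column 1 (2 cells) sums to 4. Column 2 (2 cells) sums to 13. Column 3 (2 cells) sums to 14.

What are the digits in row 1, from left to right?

4 in 2 cells must be {1,3}.
The 19 across and the 4 down share only 3, so (2,1) = 3.
Given what's placed, (2,3) must be 9 to fit the 19 across and 14 down.
(1,1) = 4 − 3 = 1 completes the 4 down.
(1,3) = 14 − 9 = 5 completes the 14 down.
(2,2) = 19 − 12 = 7 completes the 19 across.
(1,2) = 12 − 6 = 6 completes the 12 across.

1 6 5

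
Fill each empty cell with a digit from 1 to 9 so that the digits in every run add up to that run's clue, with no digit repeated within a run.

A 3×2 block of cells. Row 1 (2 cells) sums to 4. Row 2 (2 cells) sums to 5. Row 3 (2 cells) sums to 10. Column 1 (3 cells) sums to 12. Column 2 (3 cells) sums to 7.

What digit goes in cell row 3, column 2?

4 in 2 cells must be {1,3}; 7 in 3 cells must be {1,2,4}.
The 4 across and the 7 down share only 1, so (1,2) = 1.
(1,1) = 4 − 1 = 3 completes the 4 across.
Nothing is forced directly, so branch on (2,2), whose candidates are 2 or 4. If (2,2) = 2: then (2,1) would have to be in {3} for the 5 across but in {1,2,4,5,7,8} for the 12 down — contradiction. So (2,2) = 4.
(2,1) = 5 − 4 = 1 completes the 5 across.
(3,1) = 12 − 4 = 8 completes the 12 down.
(3,2) = 10 − 8 = 2 completes the 10 across.

2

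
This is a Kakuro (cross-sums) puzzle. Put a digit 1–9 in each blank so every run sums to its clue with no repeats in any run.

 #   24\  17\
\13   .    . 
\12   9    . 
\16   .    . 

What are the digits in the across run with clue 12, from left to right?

16 in 2 cells must be {7,9}; 24 in 3 cells must be {7,8,9}.
R2C2 = 12 − 9 = 3 completes the 12 across.
Given what's placed, R3C1 must be 7 to fit the 16 across and 24 down.
R3C2 = 16 − 7 = 9 completes the 16 across.
R1C1 = 24 − 16 = 8 completes the 24 down.
R1C2 = 13 − 8 = 5 completes the 13 across.

9 3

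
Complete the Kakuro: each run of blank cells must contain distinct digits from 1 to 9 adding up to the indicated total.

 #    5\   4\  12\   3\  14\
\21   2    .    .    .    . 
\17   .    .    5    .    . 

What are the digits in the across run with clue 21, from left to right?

4 in 2 cells must be {1,3}; 3 in 2 cells must be {1,2}.
R1C3 = 12 − 5 = 7 completes the 12 down.
Given what's placed, R1C4 must be 1 to fit the 21 across and 3 down.
R2C1 = 5 − 2 = 3 completes the 5 down.
Given what's placed, R2C2 must be 1 to fit the 17 across and 4 down.
R2C4 = 3 − 1 = 2 completes the 3 down.
R2C5 = 17 − 11 = 6 completes the 17 across.
R1C2 = 4 − 1 = 3 completes the 4 down.
R1C5 = 21 − 13 = 8 completes the 21 across.

2 3 7 1 8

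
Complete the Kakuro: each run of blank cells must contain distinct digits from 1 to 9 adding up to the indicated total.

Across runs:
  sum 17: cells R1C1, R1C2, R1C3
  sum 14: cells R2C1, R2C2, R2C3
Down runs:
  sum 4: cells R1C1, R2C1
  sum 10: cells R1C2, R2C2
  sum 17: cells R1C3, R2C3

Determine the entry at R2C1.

4 in 2 cells must be {1,3}; 17 in 2 cells must be {8,9}.
Nothing is forced directly, so branch on R1C1, whose candidates are 1 or 3. If R1C1 = 1: that forces R1C3 = 9, R2C1 = 3, after which R2C3 would have to be in {2,4,5,6,7,9} for the 14 across but in {8} for the 17 down — contradiction. So R1C1 = 3.
R2C1 = 4 − 3 = 1 completes the 4 down.
Nothing is forced directly, so branch on R1C3, whose candidates are 8 or 9. If R1C3 = 9: then R1C2 would have to be in {5} for the 17 across but in {1,2,3,4,6,7,8,9} for the 10 down — contradiction. So R1C3 = 8.
R1C2 = 17 − 11 = 6 completes the 17 across.
R2C2 = 10 − 6 = 4 completes the 10 down.
R2C3 = 14 − 5 = 9 completes the 14 across.

1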